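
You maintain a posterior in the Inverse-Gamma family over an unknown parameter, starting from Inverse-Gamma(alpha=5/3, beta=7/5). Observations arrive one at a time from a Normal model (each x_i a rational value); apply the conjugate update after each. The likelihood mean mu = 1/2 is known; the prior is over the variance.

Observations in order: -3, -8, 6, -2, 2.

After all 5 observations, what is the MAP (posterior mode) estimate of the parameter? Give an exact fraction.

obs 1: x=-3 → posterior Inverse-Gamma(13/6, 301/40)
obs 2: x=-8 → posterior Inverse-Gamma(8/3, 873/20)
obs 3: x=6 → posterior Inverse-Gamma(19/6, 2351/40)
obs 4: x=-2 → posterior Inverse-Gamma(11/3, 619/10)
obs 5: x=2 → posterior Inverse-Gamma(25/6, 2521/40)

7563/620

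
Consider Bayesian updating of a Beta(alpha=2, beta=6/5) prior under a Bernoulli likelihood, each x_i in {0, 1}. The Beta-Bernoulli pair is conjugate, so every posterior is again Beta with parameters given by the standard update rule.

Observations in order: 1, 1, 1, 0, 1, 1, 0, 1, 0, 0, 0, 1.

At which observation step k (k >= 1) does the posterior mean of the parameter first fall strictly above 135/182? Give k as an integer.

k = 2

obs 1: x=1 → posterior Beta(3, 6/5)
obs 2: x=1 → posterior Beta(4, 6/5)
obs 3: x=1 → posterior Beta(5, 6/5)
obs 4: x=0 → posterior Beta(5, 11/5)
obs 5: x=1 → posterior Beta(6, 11/5)
obs 6: x=1 → posterior Beta(7, 11/5)
obs 7: x=0 → posterior Beta(7, 16/5)
obs 8: x=1 → posterior Beta(8, 16/5)
obs 9: x=0 → posterior Beta(8, 21/5)
obs 10: x=0 → posterior Beta(8, 26/5)
obs 11: x=0 → posterior Beta(8, 31/5)
obs 12: x=1 → posterior Beta(9, 31/5)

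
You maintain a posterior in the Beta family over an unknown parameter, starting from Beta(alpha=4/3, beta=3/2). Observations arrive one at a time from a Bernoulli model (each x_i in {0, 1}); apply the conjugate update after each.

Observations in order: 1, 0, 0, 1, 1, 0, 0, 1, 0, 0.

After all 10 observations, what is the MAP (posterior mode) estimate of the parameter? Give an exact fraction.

obs 1: x=1 → posterior Beta(7/3, 3/2)
obs 2: x=0 → posterior Beta(7/3, 5/2)
obs 3: x=0 → posterior Beta(7/3, 7/2)
obs 4: x=1 → posterior Beta(10/3, 7/2)
obs 5: x=1 → posterior Beta(13/3, 7/2)
obs 6: x=0 → posterior Beta(13/3, 9/2)
obs 7: x=0 → posterior Beta(13/3, 11/2)
obs 8: x=1 → posterior Beta(16/3, 11/2)
obs 9: x=0 → posterior Beta(16/3, 13/2)
obs 10: x=0 → posterior Beta(16/3, 15/2)

2/5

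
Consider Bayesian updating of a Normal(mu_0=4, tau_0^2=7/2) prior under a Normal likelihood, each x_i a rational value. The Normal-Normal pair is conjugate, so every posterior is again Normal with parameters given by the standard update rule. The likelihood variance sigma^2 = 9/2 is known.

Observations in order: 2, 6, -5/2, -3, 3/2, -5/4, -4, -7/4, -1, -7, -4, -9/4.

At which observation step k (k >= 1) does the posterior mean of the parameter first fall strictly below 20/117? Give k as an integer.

k = 9

obs 1: x=2 → posterior Normal(25/8, 63/32)
obs 2: x=6 → posterior Normal(4, 63/46)
obs 3: x=-5/2 → posterior Normal(149/60, 21/20)
obs 4: x=-3 → posterior Normal(107/74, 63/74)
obs 5: x=3/2 → posterior Normal(16/11, 63/88)
obs 6: x=-5/4 → posterior Normal(13/12, 21/34)
obs 7: x=-4 → posterior Normal(109/232, 63/116)
obs 8: x=-7/4 → posterior Normal(3/13, 63/130)
obs 9: x=-1 → posterior Normal(1/9, 7/16)
obs 10: x=-7 → posterior Normal(-41/79, 63/158)
obs 11: x=-4 → posterior Normal(-69/86, 63/172)
obs 12: x=-9/4 → posterior Normal(-113/124, 21/62)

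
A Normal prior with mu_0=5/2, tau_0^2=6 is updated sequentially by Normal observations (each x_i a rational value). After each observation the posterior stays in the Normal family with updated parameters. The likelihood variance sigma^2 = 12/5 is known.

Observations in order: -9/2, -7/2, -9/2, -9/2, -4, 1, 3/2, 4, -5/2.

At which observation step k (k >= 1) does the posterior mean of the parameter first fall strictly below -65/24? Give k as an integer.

obs 1: x=-9/2 → posterior Normal(-5/2, 12/7)
obs 2: x=-7/2 → posterior Normal(-35/12, 1)
obs 3: x=-9/2 → posterior Normal(-115/34, 12/17)
obs 4: x=-9/2 → posterior Normal(-40/11, 6/11)
obs 5: x=-4 → posterior Normal(-100/27, 4/9)
obs 6: x=1 → posterior Normal(-95/32, 3/8)
obs 7: x=3/2 → posterior Normal(-175/74, 12/37)
obs 8: x=4 → posterior Normal(-45/28, 2/7)
obs 9: x=-5/2 → posterior Normal(-80/47, 12/47)

k = 2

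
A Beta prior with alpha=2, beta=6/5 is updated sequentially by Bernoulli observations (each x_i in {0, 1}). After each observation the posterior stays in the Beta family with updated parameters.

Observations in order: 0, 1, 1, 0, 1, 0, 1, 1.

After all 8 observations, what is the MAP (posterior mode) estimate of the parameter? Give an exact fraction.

obs 1: x=0 → posterior Beta(2, 11/5)
obs 2: x=1 → posterior Beta(3, 11/5)
obs 3: x=1 → posterior Beta(4, 11/5)
obs 4: x=0 → posterior Beta(4, 16/5)
obs 5: x=1 → posterior Beta(5, 16/5)
obs 6: x=0 → posterior Beta(5, 21/5)
obs 7: x=1 → posterior Beta(6, 21/5)
obs 8: x=1 → posterior Beta(7, 21/5)

15/23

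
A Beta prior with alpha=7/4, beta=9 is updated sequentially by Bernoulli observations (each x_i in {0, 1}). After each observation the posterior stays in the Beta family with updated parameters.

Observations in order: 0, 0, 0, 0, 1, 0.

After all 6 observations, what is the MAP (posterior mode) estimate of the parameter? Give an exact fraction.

7/59

obs 1: x=0 → posterior Beta(7/4, 10)
obs 2: x=0 → posterior Beta(7/4, 11)
obs 3: x=0 → posterior Beta(7/4, 12)
obs 4: x=0 → posterior Beta(7/4, 13)
obs 5: x=1 → posterior Beta(11/4, 13)
obs 6: x=0 → posterior Beta(11/4, 14)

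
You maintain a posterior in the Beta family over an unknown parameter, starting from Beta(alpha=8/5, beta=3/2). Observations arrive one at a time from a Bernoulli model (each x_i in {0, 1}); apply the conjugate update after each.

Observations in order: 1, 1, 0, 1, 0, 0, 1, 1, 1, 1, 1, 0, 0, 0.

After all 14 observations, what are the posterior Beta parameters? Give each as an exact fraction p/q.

alpha=48/5, beta=15/2

obs 1: x=1 → posterior Beta(13/5, 3/2)
obs 2: x=1 → posterior Beta(18/5, 3/2)
obs 3: x=0 → posterior Beta(18/5, 5/2)
obs 4: x=1 → posterior Beta(23/5, 5/2)
obs 5: x=0 → posterior Beta(23/5, 7/2)
obs 6: x=0 → posterior Beta(23/5, 9/2)
obs 7: x=1 → posterior Beta(28/5, 9/2)
obs 8: x=1 → posterior Beta(33/5, 9/2)
obs 9: x=1 → posterior Beta(38/5, 9/2)
obs 10: x=1 → posterior Beta(43/5, 9/2)
obs 11: x=1 → posterior Beta(48/5, 9/2)
obs 12: x=0 → posterior Beta(48/5, 11/2)
obs 13: x=0 → posterior Beta(48/5, 13/2)
obs 14: x=0 → posterior Beta(48/5, 15/2)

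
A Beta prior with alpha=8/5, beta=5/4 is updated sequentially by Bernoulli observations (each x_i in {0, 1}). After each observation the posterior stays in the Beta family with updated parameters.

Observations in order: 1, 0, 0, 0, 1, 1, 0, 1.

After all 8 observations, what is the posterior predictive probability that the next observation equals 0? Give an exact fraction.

obs 1: x=1 → posterior Beta(13/5, 5/4)
obs 2: x=0 → posterior Beta(13/5, 9/4)
obs 3: x=0 → posterior Beta(13/5, 13/4)
obs 4: x=0 → posterior Beta(13/5, 17/4)
obs 5: x=1 → posterior Beta(18/5, 17/4)
obs 6: x=1 → posterior Beta(23/5, 17/4)
obs 7: x=0 → posterior Beta(23/5, 21/4)
obs 8: x=1 → posterior Beta(28/5, 21/4)

15/31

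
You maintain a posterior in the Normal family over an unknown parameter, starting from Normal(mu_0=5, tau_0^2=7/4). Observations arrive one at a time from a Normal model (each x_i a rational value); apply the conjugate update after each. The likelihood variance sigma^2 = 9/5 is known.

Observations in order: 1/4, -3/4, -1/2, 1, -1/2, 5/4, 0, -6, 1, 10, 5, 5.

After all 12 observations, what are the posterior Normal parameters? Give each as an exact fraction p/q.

mu_0=975/608, tau_0^2=21/152

obs 1: x=1/4 → posterior Normal(755/284, 63/71)
obs 2: x=-3/4 → posterior Normal(325/212, 63/106)
obs 3: x=-1/2 → posterior Normal(145/141, 21/47)
obs 4: x=1 → posterior Normal(45/44, 63/176)
obs 5: x=-1/2 → posterior Normal(325/422, 63/211)
obs 6: x=5/4 → posterior Normal(275/328, 21/82)
obs 7: x=0 → posterior Normal(825/1124, 63/281)
obs 8: x=-6 → posterior Normal(-15/1264, 63/316)
obs 9: x=1 → posterior Normal(125/1404, 7/39)
obs 10: x=10 → posterior Normal(1525/1544, 63/386)
obs 11: x=5 → posterior Normal(2225/1684, 63/421)
obs 12: x=5 → posterior Normal(975/608, 21/152)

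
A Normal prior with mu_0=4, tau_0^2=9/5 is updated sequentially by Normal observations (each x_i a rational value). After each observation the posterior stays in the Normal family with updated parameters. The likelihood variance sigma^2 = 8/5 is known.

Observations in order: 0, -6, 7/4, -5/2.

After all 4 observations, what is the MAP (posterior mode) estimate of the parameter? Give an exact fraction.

obs 1: x=0 → posterior Normal(32/17, 72/85)
obs 2: x=-6 → posterior Normal(-11/13, 36/65)
obs 3: x=7/4 → posterior Normal(-5/28, 72/175)
obs 4: x=-5/2 → posterior Normal(-115/176, 18/55)

-115/176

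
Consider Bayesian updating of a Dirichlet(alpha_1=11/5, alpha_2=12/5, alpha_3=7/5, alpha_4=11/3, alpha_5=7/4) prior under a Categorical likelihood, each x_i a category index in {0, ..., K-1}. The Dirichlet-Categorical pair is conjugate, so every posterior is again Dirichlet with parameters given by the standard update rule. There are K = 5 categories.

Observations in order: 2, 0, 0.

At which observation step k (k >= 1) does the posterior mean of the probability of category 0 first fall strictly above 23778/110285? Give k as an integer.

k = 2

obs 1: x=2 → posterior Dirichlet(11/5, 12/5, 12/5, 11/3, 7/4)
obs 2: x=0 → posterior Dirichlet(16/5, 12/5, 12/5, 11/3, 7/4)
obs 3: x=0 → posterior Dirichlet(21/5, 12/5, 12/5, 11/3, 7/4)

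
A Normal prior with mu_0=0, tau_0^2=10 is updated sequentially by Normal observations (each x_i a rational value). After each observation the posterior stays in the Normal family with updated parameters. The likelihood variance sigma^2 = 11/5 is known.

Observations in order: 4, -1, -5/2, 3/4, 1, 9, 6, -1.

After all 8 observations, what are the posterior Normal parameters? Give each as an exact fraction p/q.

mu_0=1625/822, tau_0^2=110/411

obs 1: x=4 → posterior Normal(200/61, 110/61)
obs 2: x=-1 → posterior Normal(50/37, 110/111)
obs 3: x=-5/2 → posterior Normal(25/161, 110/161)
obs 4: x=3/4 → posterior Normal(125/422, 110/211)
obs 5: x=1 → posterior Normal(25/58, 110/261)
obs 6: x=9 → posterior Normal(1125/622, 110/311)
obs 7: x=6 → posterior Normal(1725/722, 110/361)
obs 8: x=-1 → posterior Normal(1625/822, 110/411)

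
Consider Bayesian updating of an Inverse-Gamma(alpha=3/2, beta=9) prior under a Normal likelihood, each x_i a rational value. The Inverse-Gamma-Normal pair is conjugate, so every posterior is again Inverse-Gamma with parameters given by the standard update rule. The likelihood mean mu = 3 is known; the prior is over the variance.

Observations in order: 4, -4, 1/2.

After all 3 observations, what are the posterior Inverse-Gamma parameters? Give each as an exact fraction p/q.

alpha=3, beta=297/8

obs 1: x=4 → posterior Inverse-Gamma(2, 19/2)
obs 2: x=-4 → posterior Inverse-Gamma(5/2, 34)
obs 3: x=1/2 → posterior Inverse-Gamma(3, 297/8)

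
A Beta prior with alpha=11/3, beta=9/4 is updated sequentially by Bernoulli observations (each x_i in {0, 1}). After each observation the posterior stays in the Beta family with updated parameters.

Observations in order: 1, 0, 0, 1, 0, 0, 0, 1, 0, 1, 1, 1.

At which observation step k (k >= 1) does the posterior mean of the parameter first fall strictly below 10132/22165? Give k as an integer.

obs 1: x=1 → posterior Beta(14/3, 9/4)
obs 2: x=0 → posterior Beta(14/3, 13/4)
obs 3: x=0 → posterior Beta(14/3, 17/4)
obs 4: x=1 → posterior Beta(17/3, 17/4)
obs 5: x=0 → posterior Beta(17/3, 21/4)
obs 6: x=0 → posterior Beta(17/3, 25/4)
obs 7: x=0 → posterior Beta(17/3, 29/4)
obs 8: x=1 → posterior Beta(20/3, 29/4)
obs 9: x=0 → posterior Beta(20/3, 33/4)
obs 10: x=1 → posterior Beta(23/3, 33/4)
obs 11: x=1 → posterior Beta(26/3, 33/4)
obs 12: x=1 → posterior Beta(29/3, 33/4)

k = 7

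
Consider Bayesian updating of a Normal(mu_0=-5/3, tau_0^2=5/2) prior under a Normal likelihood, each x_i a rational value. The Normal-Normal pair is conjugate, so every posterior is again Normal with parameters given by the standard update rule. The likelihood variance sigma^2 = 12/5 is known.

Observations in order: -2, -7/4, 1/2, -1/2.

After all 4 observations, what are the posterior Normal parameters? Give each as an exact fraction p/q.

obs 1: x=-2 → posterior Normal(-90/49, 60/49)
obs 2: x=-7/4 → posterior Normal(-535/296, 30/37)
obs 3: x=1/2 → posterior Normal(-485/396, 20/33)
obs 4: x=-1/2 → posterior Normal(-535/496, 15/31)

mu_0=-535/496, tau_0^2=15/31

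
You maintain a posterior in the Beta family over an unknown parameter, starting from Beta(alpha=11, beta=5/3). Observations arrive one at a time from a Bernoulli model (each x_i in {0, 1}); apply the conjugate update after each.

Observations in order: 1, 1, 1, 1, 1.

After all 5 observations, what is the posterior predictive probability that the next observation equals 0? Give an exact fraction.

5/53

obs 1: x=1 → posterior Beta(12, 5/3)
obs 2: x=1 → posterior Beta(13, 5/3)
obs 3: x=1 → posterior Beta(14, 5/3)
obs 4: x=1 → posterior Beta(15, 5/3)
obs 5: x=1 → posterior Beta(16, 5/3)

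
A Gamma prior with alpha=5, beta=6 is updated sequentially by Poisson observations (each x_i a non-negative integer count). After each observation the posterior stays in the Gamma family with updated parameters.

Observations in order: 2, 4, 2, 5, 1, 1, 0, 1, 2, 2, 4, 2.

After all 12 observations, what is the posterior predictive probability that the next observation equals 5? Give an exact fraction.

265973878040991789354876453886292827909914624/10842505080063916320800450434338728415281531281

obs 1: x=2 → posterior Gamma(7, 7)
obs 2: x=4 → posterior Gamma(11, 8)
obs 3: x=2 → posterior Gamma(13, 9)
obs 4: x=5 → posterior Gamma(18, 10)
obs 5: x=1 → posterior Gamma(19, 11)
obs 6: x=1 → posterior Gamma(20, 12)
obs 7: x=0 → posterior Gamma(20, 13)
obs 8: x=1 → posterior Gamma(21, 14)
obs 9: x=2 → posterior Gamma(23, 15)
obs 10: x=2 → posterior Gamma(25, 16)
obs 11: x=4 → posterior Gamma(29, 17)
obs 12: x=2 → posterior Gamma(31, 18)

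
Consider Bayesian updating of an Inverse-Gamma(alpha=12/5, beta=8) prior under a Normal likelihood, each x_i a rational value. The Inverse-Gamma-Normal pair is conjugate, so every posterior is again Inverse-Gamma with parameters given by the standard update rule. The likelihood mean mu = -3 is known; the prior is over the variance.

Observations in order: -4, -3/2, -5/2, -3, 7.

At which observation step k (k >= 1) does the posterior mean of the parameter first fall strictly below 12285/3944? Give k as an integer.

k = 4

obs 1: x=-4 → posterior Inverse-Gamma(29/10, 17/2)
obs 2: x=-3/2 → posterior Inverse-Gamma(17/5, 77/8)
obs 3: x=-5/2 → posterior Inverse-Gamma(39/10, 39/4)
obs 4: x=-3 → posterior Inverse-Gamma(22/5, 39/4)
obs 5: x=7 → posterior Inverse-Gamma(49/10, 239/4)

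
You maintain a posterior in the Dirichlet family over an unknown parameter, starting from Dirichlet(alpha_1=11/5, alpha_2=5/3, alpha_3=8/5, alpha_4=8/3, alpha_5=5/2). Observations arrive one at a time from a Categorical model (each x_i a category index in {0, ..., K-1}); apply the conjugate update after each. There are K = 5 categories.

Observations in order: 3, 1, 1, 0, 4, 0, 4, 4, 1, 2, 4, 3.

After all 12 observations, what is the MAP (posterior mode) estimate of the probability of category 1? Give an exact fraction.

110/529

obs 1: x=3 → posterior Dirichlet(11/5, 5/3, 8/5, 11/3, 5/2)
obs 2: x=1 → posterior Dirichlet(11/5, 8/3, 8/5, 11/3, 5/2)
obs 3: x=1 → posterior Dirichlet(11/5, 11/3, 8/5, 11/3, 5/2)
obs 4: x=0 → posterior Dirichlet(16/5, 11/3, 8/5, 11/3, 5/2)
obs 5: x=4 → posterior Dirichlet(16/5, 11/3, 8/5, 11/3, 7/2)
obs 6: x=0 → posterior Dirichlet(21/5, 11/3, 8/5, 11/3, 7/2)
obs 7: x=4 → posterior Dirichlet(21/5, 11/3, 8/5, 11/3, 9/2)
obs 8: x=4 → posterior Dirichlet(21/5, 11/3, 8/5, 11/3, 11/2)
obs 9: x=1 → posterior Dirichlet(21/5, 14/3, 8/5, 11/3, 11/2)
obs 10: x=2 → posterior Dirichlet(21/5, 14/3, 13/5, 11/3, 11/2)
obs 11: x=4 → posterior Dirichlet(21/5, 14/3, 13/5, 11/3, 13/2)
obs 12: x=3 → posterior Dirichlet(21/5, 14/3, 13/5, 14/3, 13/2)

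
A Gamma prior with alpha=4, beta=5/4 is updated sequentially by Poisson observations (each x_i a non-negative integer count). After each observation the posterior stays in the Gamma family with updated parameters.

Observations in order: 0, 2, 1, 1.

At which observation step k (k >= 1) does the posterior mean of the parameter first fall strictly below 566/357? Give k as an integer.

obs 1: x=0 → posterior Gamma(4, 9/4)
obs 2: x=2 → posterior Gamma(6, 13/4)
obs 3: x=1 → posterior Gamma(7, 17/4)
obs 4: x=1 → posterior Gamma(8, 21/4)

k = 4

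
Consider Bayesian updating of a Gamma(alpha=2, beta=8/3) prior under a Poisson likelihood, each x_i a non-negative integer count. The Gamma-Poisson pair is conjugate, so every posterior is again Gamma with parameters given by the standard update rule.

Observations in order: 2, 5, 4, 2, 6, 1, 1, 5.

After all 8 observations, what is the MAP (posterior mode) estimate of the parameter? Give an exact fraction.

81/32

obs 1: x=2 → posterior Gamma(4, 11/3)
obs 2: x=5 → posterior Gamma(9, 14/3)
obs 3: x=4 → posterior Gamma(13, 17/3)
obs 4: x=2 → posterior Gamma(15, 20/3)
obs 5: x=6 → posterior Gamma(21, 23/3)
obs 6: x=1 → posterior Gamma(22, 26/3)
obs 7: x=1 → posterior Gamma(23, 29/3)
obs 8: x=5 → posterior Gamma(28, 32/3)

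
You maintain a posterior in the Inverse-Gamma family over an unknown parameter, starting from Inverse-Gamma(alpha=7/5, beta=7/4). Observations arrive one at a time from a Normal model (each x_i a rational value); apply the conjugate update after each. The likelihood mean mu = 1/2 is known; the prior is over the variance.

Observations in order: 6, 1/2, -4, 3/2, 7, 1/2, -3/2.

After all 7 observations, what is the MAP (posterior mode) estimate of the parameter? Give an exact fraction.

2025/236

obs 1: x=6 → posterior Inverse-Gamma(19/10, 135/8)
obs 2: x=1/2 → posterior Inverse-Gamma(12/5, 135/8)
obs 3: x=-4 → posterior Inverse-Gamma(29/10, 27)
obs 4: x=3/2 → posterior Inverse-Gamma(17/5, 55/2)
obs 5: x=7 → posterior Inverse-Gamma(39/10, 389/8)
obs 6: x=1/2 → posterior Inverse-Gamma(22/5, 389/8)
obs 7: x=-3/2 → posterior Inverse-Gamma(49/10, 405/8)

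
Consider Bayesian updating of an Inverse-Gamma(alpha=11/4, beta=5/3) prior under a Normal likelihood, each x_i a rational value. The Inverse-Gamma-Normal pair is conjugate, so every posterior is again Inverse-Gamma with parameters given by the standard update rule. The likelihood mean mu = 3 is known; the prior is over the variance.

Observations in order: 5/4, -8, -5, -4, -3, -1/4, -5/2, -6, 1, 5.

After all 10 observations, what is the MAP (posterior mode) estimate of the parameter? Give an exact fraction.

9749/420

obs 1: x=5/4 → posterior Inverse-Gamma(13/4, 307/96)
obs 2: x=-8 → posterior Inverse-Gamma(15/4, 6115/96)
obs 3: x=-5 → posterior Inverse-Gamma(17/4, 9187/96)
obs 4: x=-4 → posterior Inverse-Gamma(19/4, 11539/96)
obs 5: x=-3 → posterior Inverse-Gamma(21/4, 13267/96)
obs 6: x=-1/4 → posterior Inverse-Gamma(23/4, 6887/48)
obs 7: x=-5/2 → posterior Inverse-Gamma(25/4, 7613/48)
obs 8: x=-6 → posterior Inverse-Gamma(27/4, 9557/48)
obs 9: x=1 → posterior Inverse-Gamma(29/4, 9653/48)
obs 10: x=5 → posterior Inverse-Gamma(31/4, 9749/48)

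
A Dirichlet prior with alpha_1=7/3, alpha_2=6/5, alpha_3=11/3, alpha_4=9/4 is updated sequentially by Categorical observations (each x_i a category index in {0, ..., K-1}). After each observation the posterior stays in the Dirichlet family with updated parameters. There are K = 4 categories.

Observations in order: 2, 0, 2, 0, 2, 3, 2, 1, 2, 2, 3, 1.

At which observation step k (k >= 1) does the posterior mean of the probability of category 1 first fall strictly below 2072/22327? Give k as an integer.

k = 4

obs 1: x=2 → posterior Dirichlet(7/3, 6/5, 14/3, 9/4)
obs 2: x=0 → posterior Dirichlet(10/3, 6/5, 14/3, 9/4)
obs 3: x=2 → posterior Dirichlet(10/3, 6/5, 17/3, 9/4)
obs 4: x=0 → posterior Dirichlet(13/3, 6/5, 17/3, 9/4)
obs 5: x=2 → posterior Dirichlet(13/3, 6/5, 20/3, 9/4)
obs 6: x=3 → posterior Dirichlet(13/3, 6/5, 20/3, 13/4)
obs 7: x=2 → posterior Dirichlet(13/3, 6/5, 23/3, 13/4)
obs 8: x=1 → posterior Dirichlet(13/3, 11/5, 23/3, 13/4)
obs 9: x=2 → posterior Dirichlet(13/3, 11/5, 26/3, 13/4)
obs 10: x=2 → posterior Dirichlet(13/3, 11/5, 29/3, 13/4)
obs 11: x=3 → posterior Dirichlet(13/3, 11/5, 29/3, 17/4)
obs 12: x=1 → posterior Dirichlet(13/3, 16/5, 29/3, 17/4)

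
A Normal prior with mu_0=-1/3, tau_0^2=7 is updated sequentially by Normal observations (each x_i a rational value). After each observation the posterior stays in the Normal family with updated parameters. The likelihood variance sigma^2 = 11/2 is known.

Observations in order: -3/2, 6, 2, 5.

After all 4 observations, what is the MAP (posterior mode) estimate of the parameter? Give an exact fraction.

472/201

obs 1: x=-3/2 → posterior Normal(-74/75, 77/25)
obs 2: x=6 → posterior Normal(178/117, 77/39)
obs 3: x=2 → posterior Normal(262/159, 77/53)
obs 4: x=5 → posterior Normal(472/201, 77/67)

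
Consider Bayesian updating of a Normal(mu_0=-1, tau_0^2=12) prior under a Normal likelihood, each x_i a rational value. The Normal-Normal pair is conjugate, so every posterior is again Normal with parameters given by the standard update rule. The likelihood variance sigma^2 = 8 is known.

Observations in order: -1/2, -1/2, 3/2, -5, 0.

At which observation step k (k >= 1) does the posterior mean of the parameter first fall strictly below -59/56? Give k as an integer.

k = 4

obs 1: x=-1/2 → posterior Normal(-7/10, 24/5)
obs 2: x=-1/2 → posterior Normal(-5/8, 3)
obs 3: x=3/2 → posterior Normal(-1/22, 24/11)
obs 4: x=-5 → posterior Normal(-31/28, 12/7)
obs 5: x=0 → posterior Normal(-31/34, 24/17)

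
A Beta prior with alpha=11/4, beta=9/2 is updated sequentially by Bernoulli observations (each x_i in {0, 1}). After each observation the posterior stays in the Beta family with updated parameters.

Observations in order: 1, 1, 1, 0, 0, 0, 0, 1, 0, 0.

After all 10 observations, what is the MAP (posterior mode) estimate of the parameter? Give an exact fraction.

obs 1: x=1 → posterior Beta(15/4, 9/2)
obs 2: x=1 → posterior Beta(19/4, 9/2)
obs 3: x=1 → posterior Beta(23/4, 9/2)
obs 4: x=0 → posterior Beta(23/4, 11/2)
obs 5: x=0 → posterior Beta(23/4, 13/2)
obs 6: x=0 → posterior Beta(23/4, 15/2)
obs 7: x=0 → posterior Beta(23/4, 17/2)
obs 8: x=1 → posterior Beta(27/4, 17/2)
obs 9: x=0 → posterior Beta(27/4, 19/2)
obs 10: x=0 → posterior Beta(27/4, 21/2)

23/61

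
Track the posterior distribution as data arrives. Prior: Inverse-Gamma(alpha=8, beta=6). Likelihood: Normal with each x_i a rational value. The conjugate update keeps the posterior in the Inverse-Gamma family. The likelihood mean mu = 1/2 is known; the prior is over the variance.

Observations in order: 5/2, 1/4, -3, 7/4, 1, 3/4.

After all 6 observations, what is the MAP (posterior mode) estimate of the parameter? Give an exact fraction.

161/128

obs 1: x=5/2 → posterior Inverse-Gamma(17/2, 8)
obs 2: x=1/4 → posterior Inverse-Gamma(9, 257/32)
obs 3: x=-3 → posterior Inverse-Gamma(19/2, 453/32)
obs 4: x=7/4 → posterior Inverse-Gamma(10, 239/16)
obs 5: x=1 → posterior Inverse-Gamma(21/2, 241/16)
obs 6: x=3/4 → posterior Inverse-Gamma(11, 483/32)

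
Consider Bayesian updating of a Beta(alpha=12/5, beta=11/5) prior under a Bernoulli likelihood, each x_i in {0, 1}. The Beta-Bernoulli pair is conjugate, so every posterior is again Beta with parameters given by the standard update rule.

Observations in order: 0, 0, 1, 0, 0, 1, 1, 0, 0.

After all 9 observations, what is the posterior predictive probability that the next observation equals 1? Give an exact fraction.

27/68

obs 1: x=0 → posterior Beta(12/5, 16/5)
obs 2: x=0 → posterior Beta(12/5, 21/5)
obs 3: x=1 → posterior Beta(17/5, 21/5)
obs 4: x=0 → posterior Beta(17/5, 26/5)
obs 5: x=0 → posterior Beta(17/5, 31/5)
obs 6: x=1 → posterior Beta(22/5, 31/5)
obs 7: x=1 → posterior Beta(27/5, 31/5)
obs 8: x=0 → posterior Beta(27/5, 36/5)
obs 9: x=0 → posterior Beta(27/5, 41/5)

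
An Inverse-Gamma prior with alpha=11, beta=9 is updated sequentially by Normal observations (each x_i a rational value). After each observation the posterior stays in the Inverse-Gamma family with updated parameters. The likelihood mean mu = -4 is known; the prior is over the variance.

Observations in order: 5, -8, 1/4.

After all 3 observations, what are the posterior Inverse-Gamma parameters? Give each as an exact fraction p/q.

obs 1: x=5 → posterior Inverse-Gamma(23/2, 99/2)
obs 2: x=-8 → posterior Inverse-Gamma(12, 115/2)
obs 3: x=1/4 → posterior Inverse-Gamma(25/2, 2129/32)

alpha=25/2, beta=2129/32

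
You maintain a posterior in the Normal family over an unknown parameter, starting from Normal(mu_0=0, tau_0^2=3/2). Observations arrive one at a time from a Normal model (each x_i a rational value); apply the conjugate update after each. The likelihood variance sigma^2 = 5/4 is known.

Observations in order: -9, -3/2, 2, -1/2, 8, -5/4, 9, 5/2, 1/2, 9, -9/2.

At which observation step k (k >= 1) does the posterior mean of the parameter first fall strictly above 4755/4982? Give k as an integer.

k = 8

obs 1: x=-9 → posterior Normal(-54/11, 15/22)
obs 2: x=-3/2 → posterior Normal(-63/17, 15/34)
obs 3: x=2 → posterior Normal(-51/23, 15/46)
obs 4: x=-1/2 → posterior Normal(-54/29, 15/58)
obs 5: x=8 → posterior Normal(-6/35, 3/14)
obs 6: x=-5/4 → posterior Normal(-27/82, 15/82)
obs 7: x=9 → posterior Normal(81/94, 15/94)
obs 8: x=5/2 → posterior Normal(111/106, 15/106)
obs 9: x=1/2 → posterior Normal(117/118, 15/118)
obs 10: x=9 → posterior Normal(45/26, 3/26)
obs 11: x=-9/2 → posterior Normal(171/142, 15/142)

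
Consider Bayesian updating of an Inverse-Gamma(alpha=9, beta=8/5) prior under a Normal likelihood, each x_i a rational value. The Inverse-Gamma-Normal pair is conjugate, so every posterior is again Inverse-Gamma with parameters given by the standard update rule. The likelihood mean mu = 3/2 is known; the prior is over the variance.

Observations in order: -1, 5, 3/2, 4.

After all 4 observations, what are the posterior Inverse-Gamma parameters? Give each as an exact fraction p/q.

obs 1: x=-1 → posterior Inverse-Gamma(19/2, 189/40)
obs 2: x=5 → posterior Inverse-Gamma(10, 217/20)
obs 3: x=3/2 → posterior Inverse-Gamma(21/2, 217/20)
obs 4: x=4 → posterior Inverse-Gamma(11, 559/40)

alpha=11, beta=559/40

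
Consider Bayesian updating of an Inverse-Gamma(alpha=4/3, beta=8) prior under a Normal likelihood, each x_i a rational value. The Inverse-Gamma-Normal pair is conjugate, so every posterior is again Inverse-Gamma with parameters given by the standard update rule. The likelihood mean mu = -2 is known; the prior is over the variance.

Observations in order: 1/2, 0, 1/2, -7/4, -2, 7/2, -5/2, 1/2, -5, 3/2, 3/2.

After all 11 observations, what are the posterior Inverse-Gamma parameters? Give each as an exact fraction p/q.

obs 1: x=1/2 → posterior Inverse-Gamma(11/6, 89/8)
obs 2: x=0 → posterior Inverse-Gamma(7/3, 105/8)
obs 3: x=1/2 → posterior Inverse-Gamma(17/6, 65/4)
obs 4: x=-7/4 → posterior Inverse-Gamma(10/3, 521/32)
obs 5: x=-2 → posterior Inverse-Gamma(23/6, 521/32)
obs 6: x=7/2 → posterior Inverse-Gamma(13/3, 1005/32)
obs 7: x=-5/2 → posterior Inverse-Gamma(29/6, 1009/32)
obs 8: x=1/2 → posterior Inverse-Gamma(16/3, 1109/32)
obs 9: x=-5 → posterior Inverse-Gamma(35/6, 1253/32)
obs 10: x=3/2 → posterior Inverse-Gamma(19/3, 1449/32)
obs 11: x=3/2 → posterior Inverse-Gamma(41/6, 1645/32)

alpha=41/6, beta=1645/32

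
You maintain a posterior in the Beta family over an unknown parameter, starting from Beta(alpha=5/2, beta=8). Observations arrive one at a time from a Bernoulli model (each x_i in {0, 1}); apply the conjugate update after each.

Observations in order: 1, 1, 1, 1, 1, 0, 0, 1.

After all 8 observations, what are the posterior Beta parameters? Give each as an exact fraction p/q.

obs 1: x=1 → posterior Beta(7/2, 8)
obs 2: x=1 → posterior Beta(9/2, 8)
obs 3: x=1 → posterior Beta(11/2, 8)
obs 4: x=1 → posterior Beta(13/2, 8)
obs 5: x=1 → posterior Beta(15/2, 8)
obs 6: x=0 → posterior Beta(15/2, 9)
obs 7: x=0 → posterior Beta(15/2, 10)
obs 8: x=1 → posterior Beta(17/2, 10)

alpha=17/2, beta=10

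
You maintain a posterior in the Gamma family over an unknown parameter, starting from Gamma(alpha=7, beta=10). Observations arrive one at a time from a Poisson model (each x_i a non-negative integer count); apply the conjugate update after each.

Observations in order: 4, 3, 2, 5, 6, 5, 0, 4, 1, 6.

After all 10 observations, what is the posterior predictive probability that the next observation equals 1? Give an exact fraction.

3782319999549440000000000000000000000000000000000000000000/15053897972728870720251606991140810327123098209270620091281

obs 1: x=4 → posterior Gamma(11, 11)
obs 2: x=3 → posterior Gamma(14, 12)
obs 3: x=2 → posterior Gamma(16, 13)
obs 4: x=5 → posterior Gamma(21, 14)
obs 5: x=6 → posterior Gamma(27, 15)
obs 6: x=5 → posterior Gamma(32, 16)
obs 7: x=0 → posterior Gamma(32, 17)
obs 8: x=4 → posterior Gamma(36, 18)
obs 9: x=1 → posterior Gamma(37, 19)
obs 10: x=6 → posterior Gamma(43, 20)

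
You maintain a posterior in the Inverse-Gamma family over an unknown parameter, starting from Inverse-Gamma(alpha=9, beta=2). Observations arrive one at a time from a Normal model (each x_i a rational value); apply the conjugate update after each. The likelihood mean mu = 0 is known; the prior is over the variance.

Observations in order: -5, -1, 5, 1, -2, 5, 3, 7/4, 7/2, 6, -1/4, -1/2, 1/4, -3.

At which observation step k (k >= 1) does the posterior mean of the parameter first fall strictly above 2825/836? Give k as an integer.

obs 1: x=-5 → posterior Inverse-Gamma(19/2, 29/2)
obs 2: x=-1 → posterior Inverse-Gamma(10, 15)
obs 3: x=5 → posterior Inverse-Gamma(21/2, 55/2)
obs 4: x=1 → posterior Inverse-Gamma(11, 28)
obs 5: x=-2 → posterior Inverse-Gamma(23/2, 30)
obs 6: x=5 → posterior Inverse-Gamma(12, 85/2)
obs 7: x=3 → posterior Inverse-Gamma(25/2, 47)
obs 8: x=7/4 → posterior Inverse-Gamma(13, 1553/32)
obs 9: x=7/2 → posterior Inverse-Gamma(27/2, 1749/32)
obs 10: x=6 → posterior Inverse-Gamma(14, 2325/32)
obs 11: x=-1/4 → posterior Inverse-Gamma(29/2, 1163/16)
obs 12: x=-1/2 → posterior Inverse-Gamma(15, 1165/16)
obs 13: x=1/4 → posterior Inverse-Gamma(31/2, 2331/32)
obs 14: x=-3 → posterior Inverse-Gamma(16, 2475/32)

k = 6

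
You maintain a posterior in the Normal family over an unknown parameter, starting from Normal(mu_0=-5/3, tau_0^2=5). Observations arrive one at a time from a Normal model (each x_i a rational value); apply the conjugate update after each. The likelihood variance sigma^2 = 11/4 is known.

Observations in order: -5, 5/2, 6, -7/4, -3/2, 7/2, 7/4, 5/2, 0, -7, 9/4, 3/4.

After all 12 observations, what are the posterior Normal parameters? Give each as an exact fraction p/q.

mu_0=185/753, tau_0^2=55/251

obs 1: x=-5 → posterior Normal(-355/93, 55/31)
obs 2: x=5/2 → posterior Normal(-205/153, 55/51)
obs 3: x=6 → posterior Normal(155/213, 55/71)
obs 4: x=-7/4 → posterior Normal(50/273, 55/91)
obs 5: x=-3/2 → posterior Normal(-40/333, 55/111)
obs 6: x=7/2 → posterior Normal(170/393, 55/131)
obs 7: x=7/4 → posterior Normal(275/453, 55/151)
obs 8: x=5/2 → posterior Normal(425/513, 55/171)
obs 9: x=0 → posterior Normal(425/573, 55/191)
obs 10: x=-7 → posterior Normal(5/633, 55/211)
obs 11: x=9/4 → posterior Normal(20/99, 5/21)
obs 12: x=3/4 → posterior Normal(185/753, 55/251)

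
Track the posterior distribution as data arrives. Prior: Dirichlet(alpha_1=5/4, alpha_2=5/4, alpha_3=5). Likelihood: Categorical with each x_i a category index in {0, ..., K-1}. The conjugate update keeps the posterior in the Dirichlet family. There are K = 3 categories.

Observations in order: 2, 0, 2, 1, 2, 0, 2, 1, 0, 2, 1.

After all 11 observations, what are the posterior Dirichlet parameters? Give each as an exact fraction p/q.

obs 1: x=2 → posterior Dirichlet(5/4, 5/4, 6)
obs 2: x=0 → posterior Dirichlet(9/4, 5/4, 6)
obs 3: x=2 → posterior Dirichlet(9/4, 5/4, 7)
obs 4: x=1 → posterior Dirichlet(9/4, 9/4, 7)
obs 5: x=2 → posterior Dirichlet(9/4, 9/4, 8)
obs 6: x=0 → posterior Dirichlet(13/4, 9/4, 8)
obs 7: x=2 → posterior Dirichlet(13/4, 9/4, 9)
obs 8: x=1 → posterior Dirichlet(13/4, 13/4, 9)
obs 9: x=0 → posterior Dirichlet(17/4, 13/4, 9)
obs 10: x=2 → posterior Dirichlet(17/4, 13/4, 10)
obs 11: x=1 → posterior Dirichlet(17/4, 17/4, 10)

alpha_1=17/4, alpha_2=17/4, alpha_3=10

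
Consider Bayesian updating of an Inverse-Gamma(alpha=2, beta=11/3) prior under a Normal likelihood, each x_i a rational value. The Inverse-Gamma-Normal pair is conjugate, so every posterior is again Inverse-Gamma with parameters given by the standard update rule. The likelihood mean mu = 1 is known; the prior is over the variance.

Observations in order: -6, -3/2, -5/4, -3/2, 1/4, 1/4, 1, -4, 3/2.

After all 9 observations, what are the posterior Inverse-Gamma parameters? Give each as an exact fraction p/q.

alpha=13/2, beta=4813/96

obs 1: x=-6 → posterior Inverse-Gamma(5/2, 169/6)
obs 2: x=-3/2 → posterior Inverse-Gamma(3, 751/24)
obs 3: x=-5/4 → posterior Inverse-Gamma(7/2, 3247/96)
obs 4: x=-3/2 → posterior Inverse-Gamma(4, 3547/96)
obs 5: x=1/4 → posterior Inverse-Gamma(9/2, 1787/48)
obs 6: x=1/4 → posterior Inverse-Gamma(5, 3601/96)
obs 7: x=1 → posterior Inverse-Gamma(11/2, 3601/96)
obs 8: x=-4 → posterior Inverse-Gamma(6, 4801/96)
obs 9: x=3/2 → posterior Inverse-Gamma(13/2, 4813/96)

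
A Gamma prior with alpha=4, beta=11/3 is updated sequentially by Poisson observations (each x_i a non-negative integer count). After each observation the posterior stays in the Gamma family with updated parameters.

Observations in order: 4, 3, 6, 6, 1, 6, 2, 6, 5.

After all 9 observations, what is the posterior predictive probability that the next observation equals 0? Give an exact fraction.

obs 1: x=4 → posterior Gamma(8, 14/3)
obs 2: x=3 → posterior Gamma(11, 17/3)
obs 3: x=6 → posterior Gamma(17, 20/3)
obs 4: x=6 → posterior Gamma(23, 23/3)
obs 5: x=1 → posterior Gamma(24, 26/3)
obs 6: x=6 → posterior Gamma(30, 29/3)
obs 7: x=2 → posterior Gamma(32, 32/3)
obs 8: x=6 → posterior Gamma(38, 35/3)
obs 9: x=5 → posterior Gamma(43, 38/3)

85250052383067555807547098002169447467010533071155980389296291971072/2237205297093588869837224124059385056312279964001735321460556900070521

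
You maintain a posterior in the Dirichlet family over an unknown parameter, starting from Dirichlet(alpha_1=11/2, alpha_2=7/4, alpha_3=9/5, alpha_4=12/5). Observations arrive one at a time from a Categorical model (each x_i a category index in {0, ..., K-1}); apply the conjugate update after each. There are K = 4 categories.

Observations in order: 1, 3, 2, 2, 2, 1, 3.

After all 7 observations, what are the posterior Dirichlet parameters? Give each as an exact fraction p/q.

alpha_1=11/2, alpha_2=15/4, alpha_3=24/5, alpha_4=22/5

obs 1: x=1 → posterior Dirichlet(11/2, 11/4, 9/5, 12/5)
obs 2: x=3 → posterior Dirichlet(11/2, 11/4, 9/5, 17/5)
obs 3: x=2 → posterior Dirichlet(11/2, 11/4, 14/5, 17/5)
obs 4: x=2 → posterior Dirichlet(11/2, 11/4, 19/5, 17/5)
obs 5: x=2 → posterior Dirichlet(11/2, 11/4, 24/5, 17/5)
obs 6: x=1 → posterior Dirichlet(11/2, 15/4, 24/5, 17/5)
obs 7: x=3 → posterior Dirichlet(11/2, 15/4, 24/5, 22/5)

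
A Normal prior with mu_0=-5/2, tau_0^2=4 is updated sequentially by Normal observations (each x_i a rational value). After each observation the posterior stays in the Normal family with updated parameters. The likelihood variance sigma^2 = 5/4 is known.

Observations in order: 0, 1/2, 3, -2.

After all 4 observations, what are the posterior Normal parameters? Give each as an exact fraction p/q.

mu_0=1/6, tau_0^2=20/69

obs 1: x=0 → posterior Normal(-25/42, 20/21)
obs 2: x=1/2 → posterior Normal(-9/74, 20/37)
obs 3: x=3 → posterior Normal(87/106, 20/53)
obs 4: x=-2 → posterior Normal(1/6, 20/69)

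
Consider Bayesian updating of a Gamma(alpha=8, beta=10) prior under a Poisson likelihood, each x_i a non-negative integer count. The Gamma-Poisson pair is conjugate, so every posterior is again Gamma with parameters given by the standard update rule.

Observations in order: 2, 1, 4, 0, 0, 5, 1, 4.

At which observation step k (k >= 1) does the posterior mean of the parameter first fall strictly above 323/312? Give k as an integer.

k = 3

obs 1: x=2 → posterior Gamma(10, 11)
obs 2: x=1 → posterior Gamma(11, 12)
obs 3: x=4 → posterior Gamma(15, 13)
obs 4: x=0 → posterior Gamma(15, 14)
obs 5: x=0 → posterior Gamma(15, 15)
obs 6: x=5 → posterior Gamma(20, 16)
obs 7: x=1 → posterior Gamma(21, 17)
obs 8: x=4 → posterior Gamma(25, 18)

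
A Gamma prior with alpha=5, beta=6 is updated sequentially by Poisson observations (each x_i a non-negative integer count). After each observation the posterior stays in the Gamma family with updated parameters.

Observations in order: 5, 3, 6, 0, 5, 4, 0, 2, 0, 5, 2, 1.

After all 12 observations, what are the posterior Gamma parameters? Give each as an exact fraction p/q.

obs 1: x=5 → posterior Gamma(10, 7)
obs 2: x=3 → posterior Gamma(13, 8)
obs 3: x=6 → posterior Gamma(19, 9)
obs 4: x=0 → posterior Gamma(19, 10)
obs 5: x=5 → posterior Gamma(24, 11)
obs 6: x=4 → posterior Gamma(28, 12)
obs 7: x=0 → posterior Gamma(28, 13)
obs 8: x=2 → posterior Gamma(30, 14)
obs 9: x=0 → posterior Gamma(30, 15)
obs 10: x=5 → posterior Gamma(35, 16)
obs 11: x=2 → posterior Gamma(37, 17)
obs 12: x=1 → posterior Gamma(38, 18)

alpha=38, beta=18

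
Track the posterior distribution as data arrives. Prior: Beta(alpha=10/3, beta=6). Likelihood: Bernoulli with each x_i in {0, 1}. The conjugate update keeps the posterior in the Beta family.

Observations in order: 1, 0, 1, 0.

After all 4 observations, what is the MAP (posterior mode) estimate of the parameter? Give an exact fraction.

obs 1: x=1 → posterior Beta(13/3, 6)
obs 2: x=0 → posterior Beta(13/3, 7)
obs 3: x=1 → posterior Beta(16/3, 7)
obs 4: x=0 → posterior Beta(16/3, 8)

13/34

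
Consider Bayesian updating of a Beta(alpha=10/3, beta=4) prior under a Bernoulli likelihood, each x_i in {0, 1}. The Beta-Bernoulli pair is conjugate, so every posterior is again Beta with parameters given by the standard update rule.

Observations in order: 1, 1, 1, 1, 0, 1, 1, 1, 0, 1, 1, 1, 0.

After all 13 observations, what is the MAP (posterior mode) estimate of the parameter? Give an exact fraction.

obs 1: x=1 → posterior Beta(13/3, 4)
obs 2: x=1 → posterior Beta(16/3, 4)
obs 3: x=1 → posterior Beta(19/3, 4)
obs 4: x=1 → posterior Beta(22/3, 4)
obs 5: x=0 → posterior Beta(22/3, 5)
obs 6: x=1 → posterior Beta(25/3, 5)
obs 7: x=1 → posterior Beta(28/3, 5)
obs 8: x=1 → posterior Beta(31/3, 5)
obs 9: x=0 → posterior Beta(31/3, 6)
obs 10: x=1 → posterior Beta(34/3, 6)
obs 11: x=1 → posterior Beta(37/3, 6)
obs 12: x=1 → posterior Beta(40/3, 6)
obs 13: x=0 → posterior Beta(40/3, 7)

37/55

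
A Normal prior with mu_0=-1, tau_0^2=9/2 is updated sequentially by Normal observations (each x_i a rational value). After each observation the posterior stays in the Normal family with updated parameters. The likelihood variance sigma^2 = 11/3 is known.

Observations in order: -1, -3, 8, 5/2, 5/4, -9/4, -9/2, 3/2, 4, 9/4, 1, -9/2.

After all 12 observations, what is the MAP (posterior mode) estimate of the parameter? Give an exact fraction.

obs 1: x=-1 → posterior Normal(-1, 99/49)
obs 2: x=-3 → posterior Normal(-65/38, 99/76)
obs 3: x=8 → posterior Normal(86/103, 99/103)
obs 4: x=5/2 → posterior Normal(307/260, 99/130)
obs 5: x=5/4 → posterior Normal(749/628, 99/157)
obs 6: x=-9/4 → posterior Normal(11/16, 99/184)
obs 7: x=-9/2 → posterior Normal(5/211, 99/211)
obs 8: x=3/2 → posterior Normal(13/68, 99/238)
obs 9: x=4 → posterior Normal(307/530, 99/265)
obs 10: x=9/4 → posterior Normal(857/1168, 99/292)
obs 11: x=1 → posterior Normal(965/1276, 9/29)
obs 12: x=-9/2 → posterior Normal(479/1384, 99/346)

479/1384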